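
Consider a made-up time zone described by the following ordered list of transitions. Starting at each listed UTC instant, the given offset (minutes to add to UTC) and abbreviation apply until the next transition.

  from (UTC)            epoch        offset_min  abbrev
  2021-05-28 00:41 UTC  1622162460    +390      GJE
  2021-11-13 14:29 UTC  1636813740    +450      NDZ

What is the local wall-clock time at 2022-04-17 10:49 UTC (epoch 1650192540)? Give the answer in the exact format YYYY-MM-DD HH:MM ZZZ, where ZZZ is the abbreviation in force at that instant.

Query: 2022-04-17 10:49 UTC
Rule 2/2 (NDZ, +07:30): 2021-11-13 14:29 UTC ≤ query < +∞
10·60 + 49 + 450 = 1099 min
1099 = 0·1440 + 1099; 1099 = 18·60 + 19 → 18:19, same day
→ 2022-04-17 18:19 NDZ

2022-04-17 18:19 NDZ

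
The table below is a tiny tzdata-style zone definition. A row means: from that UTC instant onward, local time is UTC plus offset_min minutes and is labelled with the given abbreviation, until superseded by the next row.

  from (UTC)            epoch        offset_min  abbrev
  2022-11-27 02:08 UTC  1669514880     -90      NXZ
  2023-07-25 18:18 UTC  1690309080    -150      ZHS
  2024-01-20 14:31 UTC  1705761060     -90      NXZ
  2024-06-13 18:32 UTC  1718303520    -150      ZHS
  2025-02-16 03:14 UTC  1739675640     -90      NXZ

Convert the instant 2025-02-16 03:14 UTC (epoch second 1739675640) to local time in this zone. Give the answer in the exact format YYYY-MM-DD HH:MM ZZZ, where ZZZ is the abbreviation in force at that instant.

Query: 2025-02-16 03:14 UTC
Rule 5/5 (NXZ, -01:30): 2025-02-16 03:14 UTC ≤ query < +∞
3·60 + 14 - 90 = 104 min
104 = 0·1440 + 104; 104 = 1·60 + 44 → 01:44, same day
→ 2025-02-16 01:44 NXZ

2025-02-16 01:44 NXZ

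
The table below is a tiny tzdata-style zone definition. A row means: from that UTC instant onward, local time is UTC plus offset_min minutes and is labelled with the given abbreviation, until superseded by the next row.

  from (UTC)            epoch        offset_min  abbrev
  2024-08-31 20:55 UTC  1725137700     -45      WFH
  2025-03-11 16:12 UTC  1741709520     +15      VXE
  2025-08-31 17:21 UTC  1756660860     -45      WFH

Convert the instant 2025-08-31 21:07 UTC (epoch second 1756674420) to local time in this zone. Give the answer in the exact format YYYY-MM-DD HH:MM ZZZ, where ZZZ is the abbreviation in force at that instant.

Query: 2025-08-31 21:07 UTC
Rule 3/3 (WFH, -00:45): 2025-08-31 17:21 UTC ≤ query < +∞
21·60 + 7 - 45 = 1222 min
1222 = 0·1440 + 1222; 1222 = 20·60 + 22 → 20:22, same day
→ 2025-08-31 20:22 WFH

2025-08-31 20:22 WFH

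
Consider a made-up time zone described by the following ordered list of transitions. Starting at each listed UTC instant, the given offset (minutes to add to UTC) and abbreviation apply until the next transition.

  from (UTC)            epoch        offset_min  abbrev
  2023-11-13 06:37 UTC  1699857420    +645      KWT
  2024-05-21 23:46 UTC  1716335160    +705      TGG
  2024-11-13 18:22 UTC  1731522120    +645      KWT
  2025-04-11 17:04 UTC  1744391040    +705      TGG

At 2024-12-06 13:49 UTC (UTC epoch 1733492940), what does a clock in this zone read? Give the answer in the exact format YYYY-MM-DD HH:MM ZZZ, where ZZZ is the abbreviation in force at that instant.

Query: 2024-12-06 13:49 UTC
Rule 3/4 (KWT, +10:45): 2024-11-13 18:22 UTC ≤ query < 2025-04-11 17:04 UTC
13·60 + 49 + 645 = 1474 min
1474 = 1·1440 + 34; 34 = 0·60 + 34 → 00:34, 2024-12-06 + 1 day = 2024-12-07
→ 2024-12-07 00:34 KWT

2024-12-07 00:34 KWT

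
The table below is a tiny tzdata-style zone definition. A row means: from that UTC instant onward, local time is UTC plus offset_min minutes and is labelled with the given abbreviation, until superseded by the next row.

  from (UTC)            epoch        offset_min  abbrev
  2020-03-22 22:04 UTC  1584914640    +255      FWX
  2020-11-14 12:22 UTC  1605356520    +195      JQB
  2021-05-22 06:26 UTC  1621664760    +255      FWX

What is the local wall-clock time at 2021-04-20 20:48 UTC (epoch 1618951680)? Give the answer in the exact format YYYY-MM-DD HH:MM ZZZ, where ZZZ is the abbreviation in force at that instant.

Query: 2021-04-20 20:48 UTC
Rule 2/3 (JQB, +03:15): 2020-11-14 12:22 UTC ≤ query < 2021-05-22 06:26 UTC
20·60 + 48 + 195 = 1443 min
1443 = 1·1440 + 3; 3 = 0·60 + 3 → 00:03, 2021-04-20 + 1 day = 2021-04-21
→ 2021-04-21 00:03 JQB

2021-04-21 00:03 JQB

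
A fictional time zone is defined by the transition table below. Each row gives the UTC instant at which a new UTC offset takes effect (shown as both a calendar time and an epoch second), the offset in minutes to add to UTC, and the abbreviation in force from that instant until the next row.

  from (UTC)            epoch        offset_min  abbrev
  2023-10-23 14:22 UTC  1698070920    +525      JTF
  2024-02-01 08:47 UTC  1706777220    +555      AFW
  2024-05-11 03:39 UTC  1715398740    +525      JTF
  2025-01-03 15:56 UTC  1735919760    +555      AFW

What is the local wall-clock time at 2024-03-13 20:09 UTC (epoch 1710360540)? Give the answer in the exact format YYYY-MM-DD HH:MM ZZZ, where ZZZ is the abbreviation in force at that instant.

Query: 2024-03-13 20:09 UTC
Rule 2/4 (AFW, +09:15): 2024-02-01 08:47 UTC ≤ query < 2024-05-11 03:39 UTC
20·60 + 9 + 555 = 1764 min
1764 = 1·1440 + 324; 324 = 5·60 + 24 → 05:24, 2024-03-13 + 1 day = 2024-03-14
→ 2024-03-14 05:24 AFW

2024-03-14 05:24 AFW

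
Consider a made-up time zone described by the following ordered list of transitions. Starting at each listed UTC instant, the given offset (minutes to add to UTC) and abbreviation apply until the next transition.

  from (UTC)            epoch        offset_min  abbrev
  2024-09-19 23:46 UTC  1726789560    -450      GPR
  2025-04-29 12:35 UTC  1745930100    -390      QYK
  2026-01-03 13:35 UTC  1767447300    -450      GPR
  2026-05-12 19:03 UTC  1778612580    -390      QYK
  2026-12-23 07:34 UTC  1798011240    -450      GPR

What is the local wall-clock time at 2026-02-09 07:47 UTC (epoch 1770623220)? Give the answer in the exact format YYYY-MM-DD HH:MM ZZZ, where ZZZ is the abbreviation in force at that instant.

Query: 2026-02-09 07:47 UTC
Rule 3/5 (GPR, -07:30): 2026-01-03 13:35 UTC ≤ query < 2026-05-12 19:03 UTC
7·60 + 47 - 450 = 17 min
17 = 0·1440 + 17; 17 = 0·60 + 17 → 00:17, same day
→ 2026-02-09 00:17 GPR

2026-02-09 00:17 GPR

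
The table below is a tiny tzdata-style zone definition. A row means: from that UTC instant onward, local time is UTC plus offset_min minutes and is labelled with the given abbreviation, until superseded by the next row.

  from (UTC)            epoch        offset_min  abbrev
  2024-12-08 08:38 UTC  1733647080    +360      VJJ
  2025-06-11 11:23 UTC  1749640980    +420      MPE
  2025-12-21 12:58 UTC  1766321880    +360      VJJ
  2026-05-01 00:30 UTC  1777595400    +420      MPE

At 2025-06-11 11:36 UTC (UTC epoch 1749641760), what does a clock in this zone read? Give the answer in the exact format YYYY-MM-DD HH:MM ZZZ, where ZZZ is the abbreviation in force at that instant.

Query: 2025-06-11 11:36 UTC
Rule 2/4 (MPE, +07:00): 2025-06-11 11:23 UTC ≤ query < 2025-12-21 12:58 UTC
11·60 + 36 + 420 = 1116 min
1116 = 0·1440 + 1116; 1116 = 18·60 + 36 → 18:36, same day
→ 2025-06-11 18:36 MPE

2025-06-11 18:36 MPE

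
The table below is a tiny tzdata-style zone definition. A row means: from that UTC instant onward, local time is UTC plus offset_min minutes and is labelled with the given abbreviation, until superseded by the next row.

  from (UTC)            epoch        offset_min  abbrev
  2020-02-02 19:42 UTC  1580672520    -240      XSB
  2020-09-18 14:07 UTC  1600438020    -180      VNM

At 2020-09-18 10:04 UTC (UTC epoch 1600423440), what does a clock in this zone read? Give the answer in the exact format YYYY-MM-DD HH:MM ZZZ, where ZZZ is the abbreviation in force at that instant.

2020-09-18 06:04 XSB

Query: 2020-09-18 10:04 UTC
Rule 1/2 (XSB, -04:00): 2020-02-02 19:42 UTC ≤ query < 2020-09-18 14:07 UTC
10·60 + 4 - 240 = 364 min
364 = 0·1440 + 364; 364 = 6·60 + 4 → 06:04, same day
→ 2020-09-18 06:04 XSB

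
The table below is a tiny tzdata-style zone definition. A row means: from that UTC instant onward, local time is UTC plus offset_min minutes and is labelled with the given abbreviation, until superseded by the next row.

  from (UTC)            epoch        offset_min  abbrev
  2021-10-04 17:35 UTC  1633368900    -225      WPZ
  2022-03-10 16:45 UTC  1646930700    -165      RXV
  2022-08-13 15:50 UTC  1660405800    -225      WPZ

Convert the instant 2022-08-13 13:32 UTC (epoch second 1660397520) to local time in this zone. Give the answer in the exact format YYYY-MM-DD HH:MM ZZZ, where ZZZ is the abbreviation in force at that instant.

Query: 2022-08-13 13:32 UTC
Rule 2/3 (RXV, -02:45): 2022-03-10 16:45 UTC ≤ query < 2022-08-13 15:50 UTC
13·60 + 32 - 165 = 647 min
647 = 0·1440 + 647; 647 = 10·60 + 47 → 10:47, same day
→ 2022-08-13 10:47 RXV

2022-08-13 10:47 RXV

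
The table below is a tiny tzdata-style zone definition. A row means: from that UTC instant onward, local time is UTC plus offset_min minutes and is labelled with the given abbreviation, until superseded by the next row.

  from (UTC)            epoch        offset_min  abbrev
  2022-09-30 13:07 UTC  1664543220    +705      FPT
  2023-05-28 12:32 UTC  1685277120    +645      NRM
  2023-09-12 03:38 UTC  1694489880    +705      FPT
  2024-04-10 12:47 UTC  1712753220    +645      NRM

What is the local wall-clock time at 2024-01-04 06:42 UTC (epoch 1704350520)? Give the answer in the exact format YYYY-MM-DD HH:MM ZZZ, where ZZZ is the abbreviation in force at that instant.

2024-01-04 18:27 FPT

Query: 2024-01-04 06:42 UTC
Rule 3/4 (FPT, +11:45): 2023-09-12 03:38 UTC ≤ query < 2024-04-10 12:47 UTC
6·60 + 42 + 705 = 1107 min
1107 = 0·1440 + 1107; 1107 = 18·60 + 27 → 18:27, same day
→ 2024-01-04 18:27 FPT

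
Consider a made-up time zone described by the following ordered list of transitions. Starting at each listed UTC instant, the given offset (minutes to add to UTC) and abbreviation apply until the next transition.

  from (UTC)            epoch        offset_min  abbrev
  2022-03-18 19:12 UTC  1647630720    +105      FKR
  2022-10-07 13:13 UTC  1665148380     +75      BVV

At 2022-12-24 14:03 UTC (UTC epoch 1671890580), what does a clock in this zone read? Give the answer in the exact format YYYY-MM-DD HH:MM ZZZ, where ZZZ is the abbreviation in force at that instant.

2022-12-24 15:18 BVV

Query: 2022-12-24 14:03 UTC
Rule 2/2 (BVV, +01:15): 2022-10-07 13:13 UTC ≤ query < +∞
14·60 + 3 + 75 = 918 min
918 = 0·1440 + 918; 918 = 15·60 + 18 → 15:18, same day
→ 2022-12-24 15:18 BVV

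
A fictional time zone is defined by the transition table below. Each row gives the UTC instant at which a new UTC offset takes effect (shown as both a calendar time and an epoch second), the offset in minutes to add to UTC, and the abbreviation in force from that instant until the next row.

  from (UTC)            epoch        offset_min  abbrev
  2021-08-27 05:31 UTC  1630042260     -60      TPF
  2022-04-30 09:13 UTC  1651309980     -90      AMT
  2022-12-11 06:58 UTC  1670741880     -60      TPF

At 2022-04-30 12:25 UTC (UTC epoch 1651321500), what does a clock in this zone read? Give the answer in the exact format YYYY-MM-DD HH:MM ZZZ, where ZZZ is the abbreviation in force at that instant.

2022-04-30 10:55 AMT

Query: 2022-04-30 12:25 UTC
Rule 2/3 (AMT, -01:30): 2022-04-30 09:13 UTC ≤ query < 2022-12-11 06:58 UTC
12·60 + 25 - 90 = 655 min
655 = 0·1440 + 655; 655 = 10·60 + 55 → 10:55, same day
→ 2022-04-30 10:55 AMT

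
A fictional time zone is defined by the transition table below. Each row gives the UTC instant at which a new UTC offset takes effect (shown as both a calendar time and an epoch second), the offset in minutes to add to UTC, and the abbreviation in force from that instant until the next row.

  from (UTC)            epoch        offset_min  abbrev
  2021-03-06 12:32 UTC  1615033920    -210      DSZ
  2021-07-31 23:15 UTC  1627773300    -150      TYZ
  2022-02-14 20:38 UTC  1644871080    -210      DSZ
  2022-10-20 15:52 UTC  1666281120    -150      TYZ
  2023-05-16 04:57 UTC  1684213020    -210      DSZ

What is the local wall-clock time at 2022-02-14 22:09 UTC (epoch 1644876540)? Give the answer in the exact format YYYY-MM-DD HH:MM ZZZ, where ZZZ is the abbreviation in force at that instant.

2022-02-14 18:39 DSZ

Query: 2022-02-14 22:09 UTC
Rule 3/5 (DSZ, -03:30): 2022-02-14 20:38 UTC ≤ query < 2022-10-20 15:52 UTC
22·60 + 9 - 210 = 1119 min
1119 = 0·1440 + 1119; 1119 = 18·60 + 39 → 18:39, same day
→ 2022-02-14 18:39 DSZ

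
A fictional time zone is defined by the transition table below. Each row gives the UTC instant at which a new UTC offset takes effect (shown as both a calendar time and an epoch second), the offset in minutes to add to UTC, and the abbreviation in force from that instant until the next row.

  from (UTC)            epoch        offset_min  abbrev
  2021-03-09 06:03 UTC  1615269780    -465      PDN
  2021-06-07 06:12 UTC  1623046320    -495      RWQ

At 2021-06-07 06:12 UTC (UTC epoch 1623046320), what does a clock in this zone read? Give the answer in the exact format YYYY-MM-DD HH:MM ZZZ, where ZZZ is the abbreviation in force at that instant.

Query: 2021-06-07 06:12 UTC
Rule 2/2 (RWQ, -08:15): 2021-06-07 06:12 UTC ≤ query < +∞
6·60 + 12 - 495 = -123 min
-123 = -1·1440 + 1317; 1317 = 21·60 + 57 → 21:57, 2021-06-07 - 1 day = 2021-06-06
→ 2021-06-06 21:57 RWQ

2021-06-06 21:57 RWQ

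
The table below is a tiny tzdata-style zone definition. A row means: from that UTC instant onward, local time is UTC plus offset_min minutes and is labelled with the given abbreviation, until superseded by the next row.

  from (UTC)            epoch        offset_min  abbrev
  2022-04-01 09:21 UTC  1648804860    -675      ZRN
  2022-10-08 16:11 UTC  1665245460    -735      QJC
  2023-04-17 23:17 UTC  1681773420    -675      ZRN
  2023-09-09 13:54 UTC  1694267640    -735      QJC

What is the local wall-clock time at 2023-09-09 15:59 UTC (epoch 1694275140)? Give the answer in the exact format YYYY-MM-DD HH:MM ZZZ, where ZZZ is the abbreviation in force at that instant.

Query: 2023-09-09 15:59 UTC
Rule 4/4 (QJC, -12:15): 2023-09-09 13:54 UTC ≤ query < +∞
15·60 + 59 - 735 = 224 min
224 = 0·1440 + 224; 224 = 3·60 + 44 → 03:44, same day
→ 2023-09-09 03:44 QJC

2023-09-09 03:44 QJC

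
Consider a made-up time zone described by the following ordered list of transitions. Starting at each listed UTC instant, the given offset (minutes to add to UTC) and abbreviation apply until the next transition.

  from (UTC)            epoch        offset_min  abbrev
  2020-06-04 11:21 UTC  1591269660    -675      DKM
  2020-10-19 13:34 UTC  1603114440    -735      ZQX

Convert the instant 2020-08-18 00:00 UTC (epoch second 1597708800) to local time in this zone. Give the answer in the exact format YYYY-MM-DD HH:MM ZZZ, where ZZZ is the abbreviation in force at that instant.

Query: 2020-08-18 00:00 UTC
Rule 1/2 (DKM, -11:15): 2020-06-04 11:21 UTC ≤ query < 2020-10-19 13:34 UTC
0·60 + 0 - 675 = -675 min
-675 = -1·1440 + 765; 765 = 12·60 + 45 → 12:45, 2020-08-18 - 1 day = 2020-08-17
→ 2020-08-17 12:45 DKM

2020-08-17 12:45 DKM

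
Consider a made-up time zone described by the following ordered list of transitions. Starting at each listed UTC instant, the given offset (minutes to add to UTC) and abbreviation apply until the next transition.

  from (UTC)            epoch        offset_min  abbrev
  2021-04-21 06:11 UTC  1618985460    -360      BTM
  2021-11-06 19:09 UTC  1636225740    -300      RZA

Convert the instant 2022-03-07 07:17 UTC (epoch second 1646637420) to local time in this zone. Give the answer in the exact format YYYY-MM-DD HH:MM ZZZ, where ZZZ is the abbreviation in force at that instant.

Query: 2022-03-07 07:17 UTC
Rule 2/2 (RZA, -05:00): 2021-11-06 19:09 UTC ≤ query < +∞
7·60 + 17 - 300 = 137 min
137 = 0·1440 + 137; 137 = 2·60 + 17 → 02:17, same day
→ 2022-03-07 02:17 RZA

2022-03-07 02:17 RZA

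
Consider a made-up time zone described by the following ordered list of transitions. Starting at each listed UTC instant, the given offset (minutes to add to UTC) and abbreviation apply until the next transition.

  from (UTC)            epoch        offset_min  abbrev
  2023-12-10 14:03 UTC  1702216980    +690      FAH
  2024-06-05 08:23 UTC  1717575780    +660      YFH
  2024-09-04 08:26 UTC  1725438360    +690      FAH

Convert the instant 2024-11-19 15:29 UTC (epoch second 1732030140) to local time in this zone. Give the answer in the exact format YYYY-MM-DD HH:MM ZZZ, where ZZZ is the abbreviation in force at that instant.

Query: 2024-11-19 15:29 UTC
Rule 3/3 (FAH, +11:30): 2024-09-04 08:26 UTC ≤ query < +∞
15·60 + 29 + 690 = 1619 min
1619 = 1·1440 + 179; 179 = 2·60 + 59 → 02:59, 2024-11-19 + 1 day = 2024-11-20
→ 2024-11-20 02:59 FAH

2024-11-20 02:59 FAH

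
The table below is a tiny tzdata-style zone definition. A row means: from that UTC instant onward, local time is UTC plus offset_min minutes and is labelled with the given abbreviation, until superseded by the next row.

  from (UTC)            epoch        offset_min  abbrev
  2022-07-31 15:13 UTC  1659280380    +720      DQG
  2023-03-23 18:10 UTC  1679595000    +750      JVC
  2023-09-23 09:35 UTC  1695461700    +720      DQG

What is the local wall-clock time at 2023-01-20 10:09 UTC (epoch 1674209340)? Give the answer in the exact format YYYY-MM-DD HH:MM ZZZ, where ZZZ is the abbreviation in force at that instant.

2023-01-20 22:09 DQG

Query: 2023-01-20 10:09 UTC
Rule 1/3 (DQG, +12:00): 2022-07-31 15:13 UTC ≤ query < 2023-03-23 18:10 UTC
10·60 + 9 + 720 = 1329 min
1329 = 0·1440 + 1329; 1329 = 22·60 + 9 → 22:09, same day
→ 2023-01-20 22:09 DQG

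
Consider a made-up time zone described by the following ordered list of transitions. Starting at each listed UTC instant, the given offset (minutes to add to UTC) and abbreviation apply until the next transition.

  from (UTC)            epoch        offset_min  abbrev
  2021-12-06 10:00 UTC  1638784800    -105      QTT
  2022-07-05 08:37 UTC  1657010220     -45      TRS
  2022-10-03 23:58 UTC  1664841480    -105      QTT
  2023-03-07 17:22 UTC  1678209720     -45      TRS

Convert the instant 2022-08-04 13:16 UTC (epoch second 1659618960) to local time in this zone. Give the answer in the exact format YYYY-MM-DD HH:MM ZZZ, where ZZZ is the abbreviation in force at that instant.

2022-08-04 12:31 TRS

Query: 2022-08-04 13:16 UTC
Rule 2/4 (TRS, -00:45): 2022-07-05 08:37 UTC ≤ query < 2022-10-03 23:58 UTC
13·60 + 16 - 45 = 751 min
751 = 0·1440 + 751; 751 = 12·60 + 31 → 12:31, same day
→ 2022-08-04 12:31 TRS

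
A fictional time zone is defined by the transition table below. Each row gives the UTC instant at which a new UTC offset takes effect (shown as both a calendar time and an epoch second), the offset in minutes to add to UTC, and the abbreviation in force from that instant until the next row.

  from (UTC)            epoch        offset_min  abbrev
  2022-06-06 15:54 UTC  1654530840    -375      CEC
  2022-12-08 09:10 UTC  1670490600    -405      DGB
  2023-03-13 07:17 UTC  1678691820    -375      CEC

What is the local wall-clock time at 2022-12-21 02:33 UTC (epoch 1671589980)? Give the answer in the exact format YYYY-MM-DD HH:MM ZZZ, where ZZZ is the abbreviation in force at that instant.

2022-12-20 19:48 DGB

Query: 2022-12-21 02:33 UTC
Rule 2/3 (DGB, -06:45): 2022-12-08 09:10 UTC ≤ query < 2023-03-13 07:17 UTC
2·60 + 33 - 405 = -252 min
-252 = -1·1440 + 1188; 1188 = 19·60 + 48 → 19:48, 2022-12-21 - 1 day = 2022-12-20
→ 2022-12-20 19:48 DGB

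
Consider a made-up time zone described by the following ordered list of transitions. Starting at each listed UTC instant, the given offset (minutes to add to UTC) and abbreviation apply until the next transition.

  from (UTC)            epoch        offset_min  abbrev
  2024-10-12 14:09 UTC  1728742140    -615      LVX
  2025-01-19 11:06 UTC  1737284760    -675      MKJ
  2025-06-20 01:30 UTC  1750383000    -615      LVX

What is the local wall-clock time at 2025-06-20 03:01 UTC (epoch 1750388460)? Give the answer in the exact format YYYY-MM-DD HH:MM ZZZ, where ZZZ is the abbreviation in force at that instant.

2025-06-19 16:46 LVX

Query: 2025-06-20 03:01 UTC
Rule 3/3 (LVX, -10:15): 2025-06-20 01:30 UTC ≤ query < +∞
3·60 + 1 - 615 = -434 min
-434 = -1·1440 + 1006; 1006 = 16·60 + 46 → 16:46, 2025-06-20 - 1 day = 2025-06-19
→ 2025-06-19 16:46 LVX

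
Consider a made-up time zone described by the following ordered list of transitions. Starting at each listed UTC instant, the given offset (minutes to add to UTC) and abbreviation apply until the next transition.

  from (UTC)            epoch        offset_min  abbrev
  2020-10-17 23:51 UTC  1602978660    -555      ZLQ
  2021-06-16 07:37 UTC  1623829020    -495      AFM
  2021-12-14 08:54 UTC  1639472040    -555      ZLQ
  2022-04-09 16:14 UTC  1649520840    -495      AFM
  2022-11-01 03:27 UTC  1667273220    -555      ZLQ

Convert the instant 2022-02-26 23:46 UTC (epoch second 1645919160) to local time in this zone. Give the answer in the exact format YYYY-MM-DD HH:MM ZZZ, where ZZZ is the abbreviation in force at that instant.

Query: 2022-02-26 23:46 UTC
Rule 3/5 (ZLQ, -09:15): 2021-12-14 08:54 UTC ≤ query < 2022-04-09 16:14 UTC
23·60 + 46 - 555 = 871 min
871 = 0·1440 + 871; 871 = 14·60 + 31 → 14:31, same day
→ 2022-02-26 14:31 ZLQ

2022-02-26 14:31 ZLQ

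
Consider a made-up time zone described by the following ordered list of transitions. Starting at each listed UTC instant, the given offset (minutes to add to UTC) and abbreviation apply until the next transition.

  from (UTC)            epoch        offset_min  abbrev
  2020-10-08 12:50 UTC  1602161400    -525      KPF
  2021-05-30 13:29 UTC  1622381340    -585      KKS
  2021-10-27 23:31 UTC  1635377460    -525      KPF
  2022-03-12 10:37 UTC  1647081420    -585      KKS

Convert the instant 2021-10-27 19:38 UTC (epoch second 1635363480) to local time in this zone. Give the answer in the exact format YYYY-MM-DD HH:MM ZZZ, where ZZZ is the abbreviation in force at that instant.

Query: 2021-10-27 19:38 UTC
Rule 2/4 (KKS, -09:45): 2021-05-30 13:29 UTC ≤ query < 2021-10-27 23:31 UTC
19·60 + 38 - 585 = 593 min
593 = 0·1440 + 593; 593 = 9·60 + 53 → 09:53, same day
→ 2021-10-27 09:53 KKS

2021-10-27 09:53 KKS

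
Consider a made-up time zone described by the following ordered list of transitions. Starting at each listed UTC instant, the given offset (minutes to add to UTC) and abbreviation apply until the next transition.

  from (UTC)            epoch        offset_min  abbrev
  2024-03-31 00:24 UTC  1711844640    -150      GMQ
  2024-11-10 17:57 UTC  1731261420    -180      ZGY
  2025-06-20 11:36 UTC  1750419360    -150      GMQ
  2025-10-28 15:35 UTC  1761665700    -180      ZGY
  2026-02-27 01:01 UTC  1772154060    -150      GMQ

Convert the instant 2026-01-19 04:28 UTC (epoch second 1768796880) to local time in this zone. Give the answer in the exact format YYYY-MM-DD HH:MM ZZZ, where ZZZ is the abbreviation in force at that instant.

Query: 2026-01-19 04:28 UTC
Rule 4/5 (ZGY, -03:00): 2025-10-28 15:35 UTC ≤ query < 2026-02-27 01:01 UTC
4·60 + 28 - 180 = 88 min
88 = 0·1440 + 88; 88 = 1·60 + 28 → 01:28, same day
→ 2026-01-19 01:28 ZGY

2026-01-19 01:28 ZGY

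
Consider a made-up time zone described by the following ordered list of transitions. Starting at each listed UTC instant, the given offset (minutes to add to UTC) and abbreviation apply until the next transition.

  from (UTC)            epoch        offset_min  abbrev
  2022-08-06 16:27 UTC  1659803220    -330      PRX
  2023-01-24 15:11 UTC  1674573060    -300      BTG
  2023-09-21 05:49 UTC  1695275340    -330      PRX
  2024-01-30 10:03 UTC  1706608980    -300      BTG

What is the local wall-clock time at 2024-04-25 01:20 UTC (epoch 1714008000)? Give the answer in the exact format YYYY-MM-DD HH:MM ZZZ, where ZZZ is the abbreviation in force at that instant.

2024-04-24 20:20 BTG

Query: 2024-04-25 01:20 UTC
Rule 4/4 (BTG, -05:00): 2024-01-30 10:03 UTC ≤ query < +∞
1·60 + 20 - 300 = -220 min
-220 = -1·1440 + 1220; 1220 = 20·60 + 20 → 20:20, 2024-04-25 - 1 day = 2024-04-24
→ 2024-04-24 20:20 BTG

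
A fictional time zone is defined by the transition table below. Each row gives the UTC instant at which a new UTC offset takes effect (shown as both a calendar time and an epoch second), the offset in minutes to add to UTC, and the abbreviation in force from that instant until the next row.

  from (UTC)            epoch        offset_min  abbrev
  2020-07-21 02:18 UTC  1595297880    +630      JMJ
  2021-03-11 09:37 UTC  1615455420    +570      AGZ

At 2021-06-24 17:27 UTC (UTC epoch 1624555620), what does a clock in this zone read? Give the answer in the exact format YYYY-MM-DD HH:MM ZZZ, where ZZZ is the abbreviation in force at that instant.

Query: 2021-06-24 17:27 UTC
Rule 2/2 (AGZ, +09:30): 2021-03-11 09:37 UTC ≤ query < +∞
17·60 + 27 + 570 = 1617 min
1617 = 1·1440 + 177; 177 = 2·60 + 57 → 02:57, 2021-06-24 + 1 day = 2021-06-25
→ 2021-06-25 02:57 AGZ

2021-06-25 02:57 AGZ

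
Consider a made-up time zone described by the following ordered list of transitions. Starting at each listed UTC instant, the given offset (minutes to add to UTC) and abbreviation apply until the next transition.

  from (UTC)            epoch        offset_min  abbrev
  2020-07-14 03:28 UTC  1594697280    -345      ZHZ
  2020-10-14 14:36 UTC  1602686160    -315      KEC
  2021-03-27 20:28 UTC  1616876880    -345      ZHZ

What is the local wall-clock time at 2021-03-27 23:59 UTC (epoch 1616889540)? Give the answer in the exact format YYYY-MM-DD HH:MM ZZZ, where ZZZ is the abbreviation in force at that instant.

Query: 2021-03-27 23:59 UTC
Rule 3/3 (ZHZ, -05:45): 2021-03-27 20:28 UTC ≤ query < +∞
23·60 + 59 - 345 = 1094 min
1094 = 0·1440 + 1094; 1094 = 18·60 + 14 → 18:14, same day
→ 2021-03-27 18:14 ZHZ

2021-03-27 18:14 ZHZ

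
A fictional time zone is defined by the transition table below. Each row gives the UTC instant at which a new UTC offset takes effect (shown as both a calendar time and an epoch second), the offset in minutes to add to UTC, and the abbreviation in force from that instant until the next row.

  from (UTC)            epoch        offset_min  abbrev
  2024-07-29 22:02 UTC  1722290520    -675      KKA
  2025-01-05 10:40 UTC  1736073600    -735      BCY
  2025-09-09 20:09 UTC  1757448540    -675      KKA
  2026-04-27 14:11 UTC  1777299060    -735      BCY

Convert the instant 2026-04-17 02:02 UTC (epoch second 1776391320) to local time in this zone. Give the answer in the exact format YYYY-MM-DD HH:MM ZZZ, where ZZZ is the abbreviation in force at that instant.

Query: 2026-04-17 02:02 UTC
Rule 3/4 (KKA, -11:15): 2025-09-09 20:09 UTC ≤ query < 2026-04-27 14:11 UTC
2·60 + 2 - 675 = -553 min
-553 = -1·1440 + 887; 887 = 14·60 + 47 → 14:47, 2026-04-17 - 1 day = 2026-04-16
→ 2026-04-16 14:47 KKA

2026-04-16 14:47 KKA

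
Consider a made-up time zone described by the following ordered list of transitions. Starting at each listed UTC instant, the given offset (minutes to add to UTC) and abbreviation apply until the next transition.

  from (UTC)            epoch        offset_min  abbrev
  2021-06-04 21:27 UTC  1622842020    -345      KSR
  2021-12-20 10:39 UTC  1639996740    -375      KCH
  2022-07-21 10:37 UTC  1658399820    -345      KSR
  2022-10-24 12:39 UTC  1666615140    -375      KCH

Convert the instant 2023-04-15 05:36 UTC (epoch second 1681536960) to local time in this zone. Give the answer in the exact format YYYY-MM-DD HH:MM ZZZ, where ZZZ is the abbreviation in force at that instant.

2023-04-14 23:21 KCH

Query: 2023-04-15 05:36 UTC
Rule 4/4 (KCH, -06:15): 2022-10-24 12:39 UTC ≤ query < +∞
5·60 + 36 - 375 = -39 min
-39 = -1·1440 + 1401; 1401 = 23·60 + 21 → 23:21, 2023-04-15 - 1 day = 2023-04-14
→ 2023-04-14 23:21 KCH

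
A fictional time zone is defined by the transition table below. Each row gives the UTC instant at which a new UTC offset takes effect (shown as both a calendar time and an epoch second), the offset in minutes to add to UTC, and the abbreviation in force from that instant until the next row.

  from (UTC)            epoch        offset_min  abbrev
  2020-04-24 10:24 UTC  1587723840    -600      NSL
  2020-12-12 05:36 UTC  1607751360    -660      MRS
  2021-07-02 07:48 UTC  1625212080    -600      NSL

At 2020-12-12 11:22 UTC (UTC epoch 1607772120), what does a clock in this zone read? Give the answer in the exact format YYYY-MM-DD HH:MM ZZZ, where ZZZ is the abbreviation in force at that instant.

Query: 2020-12-12 11:22 UTC
Rule 2/3 (MRS, -11:00): 2020-12-12 05:36 UTC ≤ query < 2021-07-02 07:48 UTC
11·60 + 22 - 660 = 22 min
22 = 0·1440 + 22; 22 = 0·60 + 22 → 00:22, same day
→ 2020-12-12 00:22 MRS

2020-12-12 00:22 MRS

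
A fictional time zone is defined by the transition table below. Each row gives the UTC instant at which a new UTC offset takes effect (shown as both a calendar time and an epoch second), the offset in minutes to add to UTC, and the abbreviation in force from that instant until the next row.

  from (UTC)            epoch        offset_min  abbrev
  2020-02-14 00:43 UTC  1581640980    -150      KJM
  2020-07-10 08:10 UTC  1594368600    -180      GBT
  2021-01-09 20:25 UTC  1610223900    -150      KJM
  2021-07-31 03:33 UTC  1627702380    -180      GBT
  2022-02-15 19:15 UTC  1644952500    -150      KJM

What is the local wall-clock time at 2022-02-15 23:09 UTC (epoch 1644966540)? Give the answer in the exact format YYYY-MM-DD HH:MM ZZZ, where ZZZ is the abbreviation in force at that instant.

2022-02-15 20:39 KJM

Query: 2022-02-15 23:09 UTC
Rule 5/5 (KJM, -02:30): 2022-02-15 19:15 UTC ≤ query < +∞
23·60 + 9 - 150 = 1239 min
1239 = 0·1440 + 1239; 1239 = 20·60 + 39 → 20:39, same day
→ 2022-02-15 20:39 KJM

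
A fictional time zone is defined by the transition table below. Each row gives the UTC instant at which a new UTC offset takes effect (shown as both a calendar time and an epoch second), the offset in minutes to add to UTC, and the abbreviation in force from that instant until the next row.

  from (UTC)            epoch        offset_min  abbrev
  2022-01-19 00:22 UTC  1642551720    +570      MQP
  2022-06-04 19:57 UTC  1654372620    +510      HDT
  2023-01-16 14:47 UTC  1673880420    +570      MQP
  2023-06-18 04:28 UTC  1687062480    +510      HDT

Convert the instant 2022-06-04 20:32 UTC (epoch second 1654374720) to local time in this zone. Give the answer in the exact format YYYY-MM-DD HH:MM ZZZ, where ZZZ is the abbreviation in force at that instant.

Query: 2022-06-04 20:32 UTC
Rule 2/4 (HDT, +08:30): 2022-06-04 19:57 UTC ≤ query < 2023-01-16 14:47 UTC
20·60 + 32 + 510 = 1742 min
1742 = 1·1440 + 302; 302 = 5·60 + 2 → 05:02, 2022-06-04 + 1 day = 2022-06-05
→ 2022-06-05 05:02 HDT

2022-06-05 05:02 HDT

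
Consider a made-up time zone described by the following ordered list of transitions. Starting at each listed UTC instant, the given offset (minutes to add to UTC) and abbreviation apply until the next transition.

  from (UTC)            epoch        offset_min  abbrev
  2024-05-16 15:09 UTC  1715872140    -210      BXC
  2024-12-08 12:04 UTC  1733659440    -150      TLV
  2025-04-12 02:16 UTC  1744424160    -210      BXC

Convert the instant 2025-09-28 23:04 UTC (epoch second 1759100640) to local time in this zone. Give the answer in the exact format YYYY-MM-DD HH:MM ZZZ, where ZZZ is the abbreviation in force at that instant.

Query: 2025-09-28 23:04 UTC
Rule 3/3 (BXC, -03:30): 2025-04-12 02:16 UTC ≤ query < +∞
23·60 + 4 - 210 = 1174 min
1174 = 0·1440 + 1174; 1174 = 19·60 + 34 → 19:34, same day
→ 2025-09-28 19:34 BXC

2025-09-28 19:34 BXC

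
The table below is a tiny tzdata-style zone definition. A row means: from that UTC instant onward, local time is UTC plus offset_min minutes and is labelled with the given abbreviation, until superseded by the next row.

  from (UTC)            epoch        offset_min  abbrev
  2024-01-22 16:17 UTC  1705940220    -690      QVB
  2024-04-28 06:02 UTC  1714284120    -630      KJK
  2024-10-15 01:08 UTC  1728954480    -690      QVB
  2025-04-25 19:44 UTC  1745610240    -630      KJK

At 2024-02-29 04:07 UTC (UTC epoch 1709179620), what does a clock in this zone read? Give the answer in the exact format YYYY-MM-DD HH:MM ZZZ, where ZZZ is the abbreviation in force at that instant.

2024-02-28 16:37 QVB

Query: 2024-02-29 04:07 UTC
Rule 1/4 (QVB, -11:30): 2024-01-22 16:17 UTC ≤ query < 2024-04-28 06:02 UTC
4·60 + 7 - 690 = -443 min
-443 = -1·1440 + 997; 997 = 16·60 + 37 → 16:37, 2024-02-29 - 1 day = 2024-02-28
→ 2024-02-28 16:37 QVB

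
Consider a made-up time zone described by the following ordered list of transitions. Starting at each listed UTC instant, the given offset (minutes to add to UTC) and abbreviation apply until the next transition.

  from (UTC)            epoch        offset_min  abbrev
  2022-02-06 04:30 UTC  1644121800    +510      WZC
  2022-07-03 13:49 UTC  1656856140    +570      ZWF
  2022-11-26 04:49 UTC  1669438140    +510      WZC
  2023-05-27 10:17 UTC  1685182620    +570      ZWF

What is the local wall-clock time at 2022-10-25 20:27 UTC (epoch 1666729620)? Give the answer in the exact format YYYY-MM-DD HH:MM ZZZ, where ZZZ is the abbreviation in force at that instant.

Query: 2022-10-25 20:27 UTC
Rule 2/4 (ZWF, +09:30): 2022-07-03 13:49 UTC ≤ query < 2022-11-26 04:49 UTC
20·60 + 27 + 570 = 1797 min
1797 = 1·1440 + 357; 357 = 5·60 + 57 → 05:57, 2022-10-25 + 1 day = 2022-10-26
→ 2022-10-26 05:57 ZWF

2022-10-26 05:57 ZWF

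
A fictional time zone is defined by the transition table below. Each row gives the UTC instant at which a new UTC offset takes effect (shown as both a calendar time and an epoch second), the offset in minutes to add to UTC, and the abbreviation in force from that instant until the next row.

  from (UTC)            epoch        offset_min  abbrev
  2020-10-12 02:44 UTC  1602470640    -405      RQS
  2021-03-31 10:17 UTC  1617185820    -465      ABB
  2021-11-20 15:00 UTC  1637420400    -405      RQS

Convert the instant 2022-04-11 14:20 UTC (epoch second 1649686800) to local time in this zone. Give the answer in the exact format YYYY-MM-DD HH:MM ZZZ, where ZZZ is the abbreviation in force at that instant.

Query: 2022-04-11 14:20 UTC
Rule 3/3 (RQS, -06:45): 2021-11-20 15:00 UTC ≤ query < +∞
14·60 + 20 - 405 = 455 min
455 = 0·1440 + 455; 455 = 7·60 + 35 → 07:35, same day
→ 2022-04-11 07:35 RQS

2022-04-11 07:35 RQS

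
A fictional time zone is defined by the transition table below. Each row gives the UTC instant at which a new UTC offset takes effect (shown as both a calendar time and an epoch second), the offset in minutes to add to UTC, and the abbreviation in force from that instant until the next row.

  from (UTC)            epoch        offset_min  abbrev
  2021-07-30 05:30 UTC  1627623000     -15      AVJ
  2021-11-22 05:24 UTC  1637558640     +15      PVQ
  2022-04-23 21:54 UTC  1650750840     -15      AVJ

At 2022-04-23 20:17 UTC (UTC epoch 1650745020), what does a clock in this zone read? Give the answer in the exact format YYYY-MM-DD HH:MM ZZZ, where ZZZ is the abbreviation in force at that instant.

Query: 2022-04-23 20:17 UTC
Rule 2/3 (PVQ, +00:15): 2021-11-22 05:24 UTC ≤ query < 2022-04-23 21:54 UTC
20·60 + 17 + 15 = 1232 min
1232 = 0·1440 + 1232; 1232 = 20·60 + 32 → 20:32, same day
→ 2022-04-23 20:32 PVQ

2022-04-23 20:32 PVQ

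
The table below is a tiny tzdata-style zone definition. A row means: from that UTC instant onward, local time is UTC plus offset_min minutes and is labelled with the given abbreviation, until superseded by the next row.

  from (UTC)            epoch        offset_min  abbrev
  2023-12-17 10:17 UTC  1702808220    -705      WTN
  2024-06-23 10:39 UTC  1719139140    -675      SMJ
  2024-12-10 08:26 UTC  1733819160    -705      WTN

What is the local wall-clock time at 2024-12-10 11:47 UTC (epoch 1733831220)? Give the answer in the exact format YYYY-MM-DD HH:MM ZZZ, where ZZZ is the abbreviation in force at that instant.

2024-12-10 00:02 WTN

Query: 2024-12-10 11:47 UTC
Rule 3/3 (WTN, -11:45): 2024-12-10 08:26 UTC ≤ query < +∞
11·60 + 47 - 705 = 2 min
2 = 0·1440 + 2; 2 = 0·60 + 2 → 00:02, same day
→ 2024-12-10 00:02 WTN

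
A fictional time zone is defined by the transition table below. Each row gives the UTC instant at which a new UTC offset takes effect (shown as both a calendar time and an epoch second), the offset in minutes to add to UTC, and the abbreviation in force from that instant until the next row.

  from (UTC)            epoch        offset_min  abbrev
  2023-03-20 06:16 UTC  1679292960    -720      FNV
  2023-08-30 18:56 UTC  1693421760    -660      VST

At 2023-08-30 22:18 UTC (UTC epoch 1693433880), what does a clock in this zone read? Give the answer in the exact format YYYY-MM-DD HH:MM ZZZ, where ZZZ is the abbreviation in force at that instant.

Query: 2023-08-30 22:18 UTC
Rule 2/2 (VST, -11:00): 2023-08-30 18:56 UTC ≤ query < +∞
22·60 + 18 - 660 = 678 min
678 = 0·1440 + 678; 678 = 11·60 + 18 → 11:18, same day
→ 2023-08-30 11:18 VST

2023-08-30 11:18 VST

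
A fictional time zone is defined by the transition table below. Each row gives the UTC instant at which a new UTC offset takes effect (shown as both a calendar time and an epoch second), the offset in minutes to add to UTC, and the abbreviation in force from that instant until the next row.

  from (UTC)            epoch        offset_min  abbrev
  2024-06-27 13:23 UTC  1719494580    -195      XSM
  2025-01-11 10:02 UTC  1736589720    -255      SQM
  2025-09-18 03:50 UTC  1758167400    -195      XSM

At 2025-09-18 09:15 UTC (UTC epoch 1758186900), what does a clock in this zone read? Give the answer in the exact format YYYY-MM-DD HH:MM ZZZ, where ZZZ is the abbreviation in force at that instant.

2025-09-18 06:00 XSM

Query: 2025-09-18 09:15 UTC
Rule 3/3 (XSM, -03:15): 2025-09-18 03:50 UTC ≤ query < +∞
9·60 + 15 - 195 = 360 min
360 = 0·1440 + 360; 360 = 6·60 + 0 → 06:00, same day
→ 2025-09-18 06:00 XSM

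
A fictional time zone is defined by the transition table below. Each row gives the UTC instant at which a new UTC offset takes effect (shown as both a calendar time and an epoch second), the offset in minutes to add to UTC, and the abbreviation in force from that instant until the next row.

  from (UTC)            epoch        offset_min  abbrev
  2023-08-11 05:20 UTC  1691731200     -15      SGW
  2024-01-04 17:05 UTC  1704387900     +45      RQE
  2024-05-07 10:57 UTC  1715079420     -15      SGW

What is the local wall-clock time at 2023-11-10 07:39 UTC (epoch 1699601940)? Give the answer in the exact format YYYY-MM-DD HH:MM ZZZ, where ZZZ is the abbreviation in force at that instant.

2023-11-10 07:24 SGW

Query: 2023-11-10 07:39 UTC
Rule 1/3 (SGW, -00:15): 2023-08-11 05:20 UTC ≤ query < 2024-01-04 17:05 UTC
7·60 + 39 - 15 = 444 min
444 = 0·1440 + 444; 444 = 7·60 + 24 → 07:24, same day
→ 2023-11-10 07:24 SGW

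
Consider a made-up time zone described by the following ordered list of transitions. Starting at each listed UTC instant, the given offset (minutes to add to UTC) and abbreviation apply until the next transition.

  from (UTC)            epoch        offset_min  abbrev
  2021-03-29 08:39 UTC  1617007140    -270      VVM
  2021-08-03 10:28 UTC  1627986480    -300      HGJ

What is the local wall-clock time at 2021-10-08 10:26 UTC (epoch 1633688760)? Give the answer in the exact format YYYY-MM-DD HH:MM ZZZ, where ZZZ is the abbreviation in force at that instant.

2021-10-08 05:26 HGJ

Query: 2021-10-08 10:26 UTC
Rule 2/2 (HGJ, -05:00): 2021-08-03 10:28 UTC ≤ query < +∞
10·60 + 26 - 300 = 326 min
326 = 0·1440 + 326; 326 = 5·60 + 26 → 05:26, same day
→ 2021-10-08 05:26 HGJ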